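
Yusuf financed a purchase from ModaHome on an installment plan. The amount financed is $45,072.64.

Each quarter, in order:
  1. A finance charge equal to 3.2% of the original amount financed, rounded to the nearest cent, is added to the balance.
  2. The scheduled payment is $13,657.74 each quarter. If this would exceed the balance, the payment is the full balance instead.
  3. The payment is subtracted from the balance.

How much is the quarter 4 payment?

Quarter 1: opening $45,072.64; interest $1,442.32 → $46,514.96; payment $13,657.74; balance $32,857.22
Quarter 2: opening $32,857.22; interest $1,442.32 → $34,299.54; payment $13,657.74; balance $20,641.80
Quarter 3: opening $20,641.80; interest $1,442.32 → $22,084.12; payment $13,657.74; balance $8,426.38
Quarter 4: opening $8,426.38; interest $1,442.32 → $9,868.70; payment $9,868.70; balance $0.00

$9,868.70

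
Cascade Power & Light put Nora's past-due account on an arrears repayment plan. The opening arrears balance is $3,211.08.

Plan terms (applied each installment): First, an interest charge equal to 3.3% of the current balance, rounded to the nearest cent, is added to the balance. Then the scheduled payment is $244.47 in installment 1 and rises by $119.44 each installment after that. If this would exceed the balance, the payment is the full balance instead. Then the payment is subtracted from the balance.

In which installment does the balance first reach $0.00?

7

Installment 1: $3,211.08 +$105.97 interest = $3,317.05; pay $244.47 → $3,072.58
Installment 2: $3,072.58 +$101.40 interest = $3,173.98; pay $363.91 → $2,810.07
Installment 3: $2,810.07 +$92.73 interest = $2,902.80; pay $483.35 → $2,419.45
Installment 4: $2,419.45 +$79.84 interest = $2,499.29; pay $602.79 → $1,896.50
Installment 5: $1,896.50 +$62.58 interest = $1,959.08; pay $722.23 → $1,236.85
Installment 6: $1,236.85 +$40.82 interest = $1,277.67; pay $841.67 → $436.00
Installment 7: $436.00 +$14.39 interest = $450.39; pay $450.39 → $0.00
Balance reaches $0.00 in installment 7.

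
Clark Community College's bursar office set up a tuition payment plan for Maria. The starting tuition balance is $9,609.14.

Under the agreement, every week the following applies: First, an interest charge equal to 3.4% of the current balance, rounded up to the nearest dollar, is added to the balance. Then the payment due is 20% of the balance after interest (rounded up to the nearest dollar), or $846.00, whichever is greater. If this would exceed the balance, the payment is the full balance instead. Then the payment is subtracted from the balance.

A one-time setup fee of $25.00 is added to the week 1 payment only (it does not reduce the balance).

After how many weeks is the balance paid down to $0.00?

10

Week 1: opening $9,609.14; interest $327.00 → $9,936.14; payment $1,988.00 (+ $25.00 fee); balance $7,948.14
Week 2: opening $7,948.14; interest $271.00 → $8,219.14; payment $1,644.00; balance $6,575.14
Week 3: opening $6,575.14; interest $224.00 → $6,799.14; payment $1,360.00; balance $5,439.14
Week 4: opening $5,439.14; interest $185.00 → $5,624.14; payment $1,125.00; balance $4,499.14
Week 5: opening $4,499.14; interest $153.00 → $4,652.14; payment $931.00; balance $3,721.14
Week 6: opening $3,721.14; interest $127.00 → $3,848.14; payment $846.00; balance $3,002.14
Week 7: opening $3,002.14; interest $103.00 → $3,105.14; payment $846.00; balance $2,259.14
Week 8: opening $2,259.14; interest $77.00 → $2,336.14; payment $846.00; balance $1,490.14
Week 9: opening $1,490.14; interest $51.00 → $1,541.14; payment $846.00; balance $695.14
Week 10: opening $695.14; interest $24.00 → $719.14; payment $719.14; balance $0.00
Balance reaches $0.00 in week 10.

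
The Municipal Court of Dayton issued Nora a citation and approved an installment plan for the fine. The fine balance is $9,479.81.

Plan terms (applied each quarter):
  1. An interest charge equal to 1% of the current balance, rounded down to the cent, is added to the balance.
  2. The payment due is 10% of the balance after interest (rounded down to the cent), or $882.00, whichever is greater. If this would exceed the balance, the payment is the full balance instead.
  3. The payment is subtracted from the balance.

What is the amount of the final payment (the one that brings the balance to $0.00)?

Quarter 1: $9,479.81 +$94.79 interest = $9,574.60; pay $957.46 → $8,617.14
Quarter 2: $8,617.14 +$86.17 interest = $8,703.31; pay $882.00 → $7,821.31
Quarter 3: $7,821.31 +$78.21 interest = $7,899.52; pay $882.00 → $7,017.52
Quarter 4: $7,017.52 +$70.17 interest = $7,087.69; pay $882.00 → $6,205.69
Quarter 5: $6,205.69 +$62.05 interest = $6,267.74; pay $882.00 → $5,385.74
Quarter 6: $5,385.74 +$53.85 interest = $5,439.59; pay $882.00 → $4,557.59
Quarter 7: $4,557.59 +$45.57 interest = $4,603.16; pay $882.00 → $3,721.16
Quarter 8: $3,721.16 +$37.21 interest = $3,758.37; pay $882.00 → $2,876.37
Quarter 9: $2,876.37 +$28.76 interest = $2,905.13; pay $882.00 → $2,023.13
Quarter 10: $2,023.13 +$20.23 interest = $2,043.36; pay $882.00 → $1,161.36
Quarter 11: $1,161.36 +$11.61 interest = $1,172.97; pay $882.00 → $290.97
Quarter 12: $290.97 +$2.90 interest = $293.87; pay $293.87 → $0.00

$293.87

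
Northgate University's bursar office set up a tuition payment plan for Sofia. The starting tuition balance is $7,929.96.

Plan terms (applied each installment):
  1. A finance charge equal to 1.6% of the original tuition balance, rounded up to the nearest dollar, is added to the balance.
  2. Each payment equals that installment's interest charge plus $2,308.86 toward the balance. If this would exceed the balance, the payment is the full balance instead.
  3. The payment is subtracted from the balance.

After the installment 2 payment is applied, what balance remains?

# | Opening | Interest | Payment | End bal
1 | $7,929.96 | $127.00 | $2,435.86 | $5,621.10
2 | $5,621.10 | $127.00 | $2,435.86 | $3,312.24

$3,312.24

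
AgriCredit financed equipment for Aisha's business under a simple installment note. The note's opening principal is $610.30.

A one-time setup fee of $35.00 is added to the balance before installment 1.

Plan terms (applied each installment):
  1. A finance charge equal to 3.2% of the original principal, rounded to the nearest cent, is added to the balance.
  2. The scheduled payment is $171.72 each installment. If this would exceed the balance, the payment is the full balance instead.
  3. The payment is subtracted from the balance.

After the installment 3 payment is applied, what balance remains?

$188.73

Installment 1: opening $645.30; interest $19.53 → $664.83; payment $171.72; balance $493.11
Installment 2: opening $493.11; interest $19.53 → $512.64; payment $171.72; balance $340.92
Installment 3: opening $340.92; interest $19.53 → $360.45; payment $171.72; balance $188.73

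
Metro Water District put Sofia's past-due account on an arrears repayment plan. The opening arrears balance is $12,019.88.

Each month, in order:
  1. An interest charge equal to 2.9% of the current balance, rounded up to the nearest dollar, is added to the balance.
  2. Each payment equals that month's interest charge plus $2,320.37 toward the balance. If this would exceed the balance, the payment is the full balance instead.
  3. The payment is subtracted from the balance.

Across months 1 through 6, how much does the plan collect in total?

Month 1: opening $12,019.88; interest $349.00 → $12,368.88; payment $2,669.37; balance $9,699.51
Month 2: opening $9,699.51; interest $282.00 → $9,981.51; payment $2,602.37; balance $7,379.14
Month 3: opening $7,379.14; interest $214.00 → $7,593.14; payment $2,534.37; balance $5,058.77
Month 4: opening $5,058.77; interest $147.00 → $5,205.77; payment $2,467.37; balance $2,738.40
Month 5: opening $2,738.40; interest $80.00 → $2,818.40; payment $2,400.37; balance $418.03
Month 6: opening $418.03; interest $13.00 → $431.03; payment $431.03; balance $0.00
Total paid: $13,104.88

$13,104.88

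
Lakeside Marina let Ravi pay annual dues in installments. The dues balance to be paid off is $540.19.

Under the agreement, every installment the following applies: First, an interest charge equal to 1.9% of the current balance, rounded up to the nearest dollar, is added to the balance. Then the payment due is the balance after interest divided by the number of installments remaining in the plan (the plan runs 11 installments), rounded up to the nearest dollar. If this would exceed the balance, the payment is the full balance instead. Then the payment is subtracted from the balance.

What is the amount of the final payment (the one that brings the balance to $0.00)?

Installment 1: $540.19 +$11.00 interest = $551.19; pay $51.00 → $500.19
Installment 2: $500.19 +$10.00 interest = $510.19; pay $52.00 → $458.19
Installment 3: $458.19 +$9.00 interest = $467.19; pay $52.00 → $415.19
Installment 4: $415.19 +$8.00 interest = $423.19; pay $53.00 → $370.19
Installment 5: $370.19 +$8.00 interest = $378.19; pay $55.00 → $323.19
Installment 6: $323.19 +$7.00 interest = $330.19; pay $56.00 → $274.19
Installment 7: $274.19 +$6.00 interest = $280.19; pay $57.00 → $223.19
Installment 8: $223.19 +$5.00 interest = $228.19; pay $58.00 → $170.19
Installment 9: $170.19 +$4.00 interest = $174.19; pay $59.00 → $115.19
Installment 10: $115.19 +$3.00 interest = $118.19; pay $60.00 → $58.19
Installment 11: $58.19 +$2.00 interest = $60.19; pay $60.19 → $0.00

$60.19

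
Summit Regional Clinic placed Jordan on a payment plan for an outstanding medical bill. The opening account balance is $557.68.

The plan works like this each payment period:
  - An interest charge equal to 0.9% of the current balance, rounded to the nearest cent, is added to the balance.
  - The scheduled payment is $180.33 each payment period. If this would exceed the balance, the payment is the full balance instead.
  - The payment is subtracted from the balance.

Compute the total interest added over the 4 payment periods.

Payment period 1: $557.68 +$5.02 interest = $562.70; pay $180.33 → $382.37
Payment period 2: $382.37 +$3.44 interest = $385.81; pay $180.33 → $205.48
Payment period 3: $205.48 +$1.85 interest = $207.33; pay $180.33 → $27.00
Payment period 4: $27.00 +$0.24 interest = $27.24; pay $27.24 → $0.00
Total interest: $5.02 + $3.44 + $1.85 + $0.24 = $10.55

$10.55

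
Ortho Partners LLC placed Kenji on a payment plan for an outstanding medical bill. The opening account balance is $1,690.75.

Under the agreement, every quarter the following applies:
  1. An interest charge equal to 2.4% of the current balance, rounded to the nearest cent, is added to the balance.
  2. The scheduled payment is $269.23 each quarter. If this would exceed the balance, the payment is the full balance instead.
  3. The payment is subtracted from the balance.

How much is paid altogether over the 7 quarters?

# | Opening | Interest | Payment | End bal
1 | $1,690.75 | $40.58 | $269.23 | $1,462.10
2 | $1,462.10 | $35.09 | $269.23 | $1,227.96
3 | $1,227.96 | $29.47 | $269.23 | $988.20
4 | $988.20 | $23.72 | $269.23 | $742.69
5 | $742.69 | $17.82 | $269.23 | $491.28
6 | $491.28 | $11.79 | $269.23 | $233.84
7 | $233.84 | $5.61 | $239.45 | $0.00
Total paid: $1,854.83

$1,854.83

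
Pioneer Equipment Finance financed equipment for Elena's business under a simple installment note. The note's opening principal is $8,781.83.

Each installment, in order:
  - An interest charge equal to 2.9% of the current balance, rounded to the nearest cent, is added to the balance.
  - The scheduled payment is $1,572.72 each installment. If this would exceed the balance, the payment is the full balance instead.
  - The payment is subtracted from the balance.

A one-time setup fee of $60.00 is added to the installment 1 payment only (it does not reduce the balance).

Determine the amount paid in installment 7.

$285.60

Installment 1: opening $8,781.83; interest $254.67 → $9,036.50; payment $1,572.72 (+ $60.00 fee); balance $7,463.78
Installment 2: opening $7,463.78; interest $216.45 → $7,680.23; payment $1,572.72; balance $6,107.51
Installment 3: opening $6,107.51; interest $177.12 → $6,284.63; payment $1,572.72; balance $4,711.91
Installment 4: opening $4,711.91; interest $136.65 → $4,848.56; payment $1,572.72; balance $3,275.84
Installment 5: opening $3,275.84; interest $95.00 → $3,370.84; payment $1,572.72; balance $1,798.12
Installment 6: opening $1,798.12; interest $52.15 → $1,850.27; payment $1,572.72; balance $277.55
Installment 7: opening $277.55; interest $8.05 → $285.60; payment $285.60; balance $0.00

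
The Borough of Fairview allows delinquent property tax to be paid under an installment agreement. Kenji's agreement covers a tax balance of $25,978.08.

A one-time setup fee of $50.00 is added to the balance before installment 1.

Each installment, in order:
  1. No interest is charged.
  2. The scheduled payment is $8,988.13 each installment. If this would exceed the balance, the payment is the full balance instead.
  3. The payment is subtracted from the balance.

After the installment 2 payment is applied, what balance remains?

Installment 1: opening $26,028.08; payment $8,988.13; balance $17,039.95
Installment 2: opening $17,039.95; payment $8,988.13; balance $8,051.82

$8,051.82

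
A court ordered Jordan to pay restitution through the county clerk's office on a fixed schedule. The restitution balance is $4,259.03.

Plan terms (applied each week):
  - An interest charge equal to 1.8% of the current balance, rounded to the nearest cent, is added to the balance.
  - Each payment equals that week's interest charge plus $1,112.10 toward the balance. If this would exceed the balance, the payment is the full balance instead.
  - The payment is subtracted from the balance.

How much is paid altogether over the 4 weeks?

# | Opening | Interest | Payment | End bal
1 | $4,259.03 | $76.66 | $1,188.76 | $3,146.93
2 | $3,146.93 | $56.64 | $1,168.74 | $2,034.83
3 | $2,034.83 | $36.63 | $1,148.73 | $922.73
4 | $922.73 | $16.61 | $939.34 | $0.00
Total paid: $4,445.57

$4,445.57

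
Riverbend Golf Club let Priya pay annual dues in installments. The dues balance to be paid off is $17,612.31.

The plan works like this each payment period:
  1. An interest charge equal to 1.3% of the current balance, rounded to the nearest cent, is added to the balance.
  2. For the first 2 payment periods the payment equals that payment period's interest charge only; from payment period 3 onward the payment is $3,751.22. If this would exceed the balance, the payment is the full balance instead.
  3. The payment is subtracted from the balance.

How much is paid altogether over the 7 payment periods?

$18,751.15

# | Opening | Interest | Payment | End bal
1 | $17,612.31 | $228.96 | $228.96 | $17,612.31
2 | $17,612.31 | $228.96 | $228.96 | $17,612.31
3 | $17,612.31 | $228.96 | $3,751.22 | $14,090.05
4 | $14,090.05 | $183.17 | $3,751.22 | $10,522.00
5 | $10,522.00 | $136.79 | $3,751.22 | $6,907.57
6 | $6,907.57 | $89.80 | $3,751.22 | $3,246.15
7 | $3,246.15 | $42.20 | $3,288.35 | $0.00
Total paid: $18,751.15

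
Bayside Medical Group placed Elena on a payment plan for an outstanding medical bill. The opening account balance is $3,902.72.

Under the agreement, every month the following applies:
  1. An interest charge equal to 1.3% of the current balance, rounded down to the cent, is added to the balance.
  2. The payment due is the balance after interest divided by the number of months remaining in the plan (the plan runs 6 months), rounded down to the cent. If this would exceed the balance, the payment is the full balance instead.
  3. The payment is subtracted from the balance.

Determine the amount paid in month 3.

Month 1: $3,902.72 +$50.73 interest = $3,953.45; pay $658.90 → $3,294.55
Month 2: $3,294.55 +$42.82 interest = $3,337.37; pay $667.47 → $2,669.90
Month 3: $2,669.90 +$34.70 interest = $2,704.60; pay $676.15 → $2,028.45

$676.15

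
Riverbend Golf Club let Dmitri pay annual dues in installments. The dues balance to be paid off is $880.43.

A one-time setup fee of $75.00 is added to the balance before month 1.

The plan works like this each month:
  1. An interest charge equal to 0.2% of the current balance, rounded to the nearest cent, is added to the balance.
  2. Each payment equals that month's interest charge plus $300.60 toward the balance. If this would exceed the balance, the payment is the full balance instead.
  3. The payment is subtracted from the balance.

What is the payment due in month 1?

$302.51

Month 1: $955.43 +$1.91 interest = $957.34; pay $302.51 → $654.83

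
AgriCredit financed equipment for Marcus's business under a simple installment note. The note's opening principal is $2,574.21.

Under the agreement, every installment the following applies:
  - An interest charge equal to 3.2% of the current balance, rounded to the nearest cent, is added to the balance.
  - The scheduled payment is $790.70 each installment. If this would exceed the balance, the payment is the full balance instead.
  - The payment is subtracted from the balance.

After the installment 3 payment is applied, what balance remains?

$380.51

Installment 1: $2,574.21 +$82.37 interest = $2,656.58; pay $790.70 → $1,865.88
Installment 2: $1,865.88 +$59.71 interest = $1,925.59; pay $790.70 → $1,134.89
Installment 3: $1,134.89 +$36.32 interest = $1,171.21; pay $790.70 → $380.51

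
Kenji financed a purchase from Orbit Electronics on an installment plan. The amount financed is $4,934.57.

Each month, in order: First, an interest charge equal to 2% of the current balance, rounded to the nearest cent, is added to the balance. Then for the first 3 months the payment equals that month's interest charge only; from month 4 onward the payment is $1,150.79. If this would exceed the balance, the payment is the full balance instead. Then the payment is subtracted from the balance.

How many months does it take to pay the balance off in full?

8

Month 1: opening $4,934.57; interest $98.69 → $5,033.26; payment $98.69; balance $4,934.57
Month 2: opening $4,934.57; interest $98.69 → $5,033.26; payment $98.69; balance $4,934.57
Month 3: opening $4,934.57; interest $98.69 → $5,033.26; payment $98.69; balance $4,934.57
Month 4: opening $4,934.57; interest $98.69 → $5,033.26; payment $1,150.79; balance $3,882.47
Month 5: opening $3,882.47; interest $77.65 → $3,960.12; payment $1,150.79; balance $2,809.33
Month 6: opening $2,809.33; interest $56.19 → $2,865.52; payment $1,150.79; balance $1,714.73
Month 7: opening $1,714.73; interest $34.29 → $1,749.02; payment $1,150.79; balance $598.23
Month 8: opening $598.23; interest $11.96 → $610.19; payment $610.19; balance $0.00
Balance reaches $0.00 in month 8.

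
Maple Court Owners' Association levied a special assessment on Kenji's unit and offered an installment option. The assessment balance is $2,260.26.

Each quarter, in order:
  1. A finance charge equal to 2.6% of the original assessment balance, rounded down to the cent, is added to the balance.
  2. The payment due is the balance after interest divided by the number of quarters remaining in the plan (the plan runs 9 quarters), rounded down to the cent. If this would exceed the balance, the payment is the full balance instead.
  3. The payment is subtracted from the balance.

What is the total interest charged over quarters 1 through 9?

Quarter 1: opening $2,260.26; interest $58.76 → $2,319.02; payment $257.66; balance $2,061.36
Quarter 2: opening $2,061.36; interest $58.76 → $2,120.12; payment $265.01; balance $1,855.11
Quarter 3: opening $1,855.11; interest $58.76 → $1,913.87; payment $273.41; balance $1,640.46
Quarter 4: opening $1,640.46; interest $58.76 → $1,699.22; payment $283.20; balance $1,416.02
Quarter 5: opening $1,416.02; interest $58.76 → $1,474.78; payment $294.95; balance $1,179.83
Quarter 6: opening $1,179.83; interest $58.76 → $1,238.59; payment $309.64; balance $928.95
Quarter 7: opening $928.95; interest $58.76 → $987.71; payment $329.23; balance $658.48
Quarter 8: opening $658.48; interest $58.76 → $717.24; payment $358.62; balance $358.62
Quarter 9: opening $358.62; interest $58.76 → $417.38; payment $417.38; balance $0.00
Total interest: $58.76 + $58.76 + $58.76 + $58.76 + $58.76 + $58.76 + $58.76 + $58.76 + $58.76 = $528.84

$528.84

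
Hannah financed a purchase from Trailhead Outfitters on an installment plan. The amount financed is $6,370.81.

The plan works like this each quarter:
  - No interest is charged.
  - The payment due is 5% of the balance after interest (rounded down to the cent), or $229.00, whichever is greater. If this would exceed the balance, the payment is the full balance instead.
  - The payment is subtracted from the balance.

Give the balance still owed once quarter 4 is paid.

Quarter 1: opening $6,370.81; payment $318.54; balance $6,052.27
Quarter 2: opening $6,052.27; payment $302.61; balance $5,749.66
Quarter 3: opening $5,749.66; payment $287.48; balance $5,462.18
Quarter 4: opening $5,462.18; payment $273.10; balance $5,189.08

$5,189.08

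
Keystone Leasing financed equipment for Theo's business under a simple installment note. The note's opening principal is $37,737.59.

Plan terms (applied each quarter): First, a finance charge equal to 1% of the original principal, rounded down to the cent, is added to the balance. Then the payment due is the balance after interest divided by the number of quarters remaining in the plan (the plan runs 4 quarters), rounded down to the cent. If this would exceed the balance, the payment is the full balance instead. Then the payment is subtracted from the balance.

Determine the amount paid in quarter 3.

$9,843.21

Quarter 1: $37,737.59 +$377.37 interest = $38,114.96; pay $9,528.74 → $28,586.22
Quarter 2: $28,586.22 +$377.37 interest = $28,963.59; pay $9,654.53 → $19,309.06
Quarter 3: $19,309.06 +$377.37 interest = $19,686.43; pay $9,843.21 → $9,843.22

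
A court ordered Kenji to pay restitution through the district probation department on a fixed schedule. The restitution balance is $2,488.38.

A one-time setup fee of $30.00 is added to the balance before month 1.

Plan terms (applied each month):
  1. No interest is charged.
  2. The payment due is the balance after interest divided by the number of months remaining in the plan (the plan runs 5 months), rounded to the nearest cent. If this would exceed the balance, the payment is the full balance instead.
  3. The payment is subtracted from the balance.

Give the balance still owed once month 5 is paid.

Month 1: $2,518.38 − $503.68 → $2,014.70
Month 2: $2,014.70 − $503.68 → $1,511.02
Month 3: $1,511.02 − $503.67 → $1,007.35
Month 4: $1,007.35 − $503.68 → $503.67
Month 5: $503.67 − $503.67 → $0.00

$0.00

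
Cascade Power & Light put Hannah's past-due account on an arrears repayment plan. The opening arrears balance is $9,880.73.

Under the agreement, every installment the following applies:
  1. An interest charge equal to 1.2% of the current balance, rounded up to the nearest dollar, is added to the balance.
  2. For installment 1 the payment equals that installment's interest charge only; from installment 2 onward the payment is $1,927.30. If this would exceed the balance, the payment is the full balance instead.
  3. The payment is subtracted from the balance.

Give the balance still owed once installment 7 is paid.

$0.00

# | Opening | Interest | Payment | End bal
1 | $9,880.73 | $119.00 | $119.00 | $9,880.73
2 | $9,880.73 | $119.00 | $1,927.30 | $8,072.43
3 | $8,072.43 | $97.00 | $1,927.30 | $6,242.13
4 | $6,242.13 | $75.00 | $1,927.30 | $4,389.83
5 | $4,389.83 | $53.00 | $1,927.30 | $2,515.53
6 | $2,515.53 | $31.00 | $1,927.30 | $619.23
7 | $619.23 | $8.00 | $627.23 | $0.00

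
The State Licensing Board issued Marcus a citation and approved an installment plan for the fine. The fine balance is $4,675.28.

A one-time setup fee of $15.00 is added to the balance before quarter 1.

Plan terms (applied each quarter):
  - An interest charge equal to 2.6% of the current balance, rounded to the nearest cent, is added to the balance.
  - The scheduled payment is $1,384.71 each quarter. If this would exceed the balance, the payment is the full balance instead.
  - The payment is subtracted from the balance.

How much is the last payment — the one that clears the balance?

Quarter 1: $4,690.28 +$121.95 interest = $4,812.23; pay $1,384.71 → $3,427.52
Quarter 2: $3,427.52 +$89.12 interest = $3,516.64; pay $1,384.71 → $2,131.93
Quarter 3: $2,131.93 +$55.43 interest = $2,187.36; pay $1,384.71 → $802.65
Quarter 4: $802.65 +$20.87 interest = $823.52; pay $823.52 → $0.00

$823.52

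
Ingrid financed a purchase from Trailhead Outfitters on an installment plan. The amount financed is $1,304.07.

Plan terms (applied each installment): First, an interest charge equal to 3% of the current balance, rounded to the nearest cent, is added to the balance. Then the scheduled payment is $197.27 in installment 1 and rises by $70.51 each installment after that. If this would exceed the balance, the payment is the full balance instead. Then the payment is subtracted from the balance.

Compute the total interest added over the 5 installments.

# | Opening | Interest | Payment | End bal
1 | $1,304.07 | $39.12 | $197.27 | $1,145.92
2 | $1,145.92 | $34.38 | $267.78 | $912.52
3 | $912.52 | $27.38 | $338.29 | $601.61
4 | $601.61 | $18.05 | $408.80 | $210.86
5 | $210.86 | $6.33 | $217.19 | $0.00
Total interest: $39.12 + $34.38 + $27.38 + $18.05 + $6.33 = $125.26

$125.26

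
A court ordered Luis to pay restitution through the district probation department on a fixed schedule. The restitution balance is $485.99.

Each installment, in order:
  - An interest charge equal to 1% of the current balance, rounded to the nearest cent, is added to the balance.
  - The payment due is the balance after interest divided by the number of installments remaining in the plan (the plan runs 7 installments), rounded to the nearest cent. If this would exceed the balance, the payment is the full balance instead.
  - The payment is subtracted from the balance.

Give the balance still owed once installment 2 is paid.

Installment 1: opening $485.99; interest $4.86 → $490.85; payment $70.12; balance $420.73
Installment 2: opening $420.73; interest $4.21 → $424.94; payment $70.82; balance $354.12

$354.12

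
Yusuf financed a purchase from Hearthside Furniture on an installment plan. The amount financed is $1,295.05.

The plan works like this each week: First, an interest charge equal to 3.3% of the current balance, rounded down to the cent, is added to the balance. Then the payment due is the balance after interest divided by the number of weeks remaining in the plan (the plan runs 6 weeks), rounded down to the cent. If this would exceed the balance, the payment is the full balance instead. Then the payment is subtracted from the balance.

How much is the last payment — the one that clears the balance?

$262.25

Week 1: opening $1,295.05; interest $42.73 → $1,337.78; payment $222.96; balance $1,114.82
Week 2: opening $1,114.82; interest $36.78 → $1,151.60; payment $230.32; balance $921.28
Week 3: opening $921.28; interest $30.40 → $951.68; payment $237.92; balance $713.76
Week 4: opening $713.76; interest $23.55 → $737.31; payment $245.77; balance $491.54
Week 5: opening $491.54; interest $16.22 → $507.76; payment $253.88; balance $253.88
Week 6: opening $253.88; interest $8.37 → $262.25; payment $262.25; balance $0.00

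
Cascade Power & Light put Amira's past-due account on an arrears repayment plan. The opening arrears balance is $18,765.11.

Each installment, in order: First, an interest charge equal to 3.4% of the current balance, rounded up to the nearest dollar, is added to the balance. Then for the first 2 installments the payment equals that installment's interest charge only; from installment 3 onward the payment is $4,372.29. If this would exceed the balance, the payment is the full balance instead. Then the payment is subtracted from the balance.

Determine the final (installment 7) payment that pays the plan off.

$3,155.95

Installment 1: $18,765.11 +$639.00 interest = $19,404.11; pay $639.00 → $18,765.11
Installment 2: $18,765.11 +$639.00 interest = $19,404.11; pay $639.00 → $18,765.11
Installment 3: $18,765.11 +$639.00 interest = $19,404.11; pay $4,372.29 → $15,031.82
Installment 4: $15,031.82 +$512.00 interest = $15,543.82; pay $4,372.29 → $11,171.53
Installment 5: $11,171.53 +$380.00 interest = $11,551.53; pay $4,372.29 → $7,179.24
Installment 6: $7,179.24 +$245.00 interest = $7,424.24; pay $4,372.29 → $3,051.95
Installment 7: $3,051.95 +$104.00 interest = $3,155.95; pay $3,155.95 → $0.00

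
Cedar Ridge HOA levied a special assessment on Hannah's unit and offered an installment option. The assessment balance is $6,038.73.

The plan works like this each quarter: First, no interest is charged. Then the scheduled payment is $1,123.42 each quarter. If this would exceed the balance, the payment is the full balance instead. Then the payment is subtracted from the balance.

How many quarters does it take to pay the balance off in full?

6

Quarter 1: opening $6,038.73; payment $1,123.42; balance $4,915.31
Quarter 2: opening $4,915.31; payment $1,123.42; balance $3,791.89
Quarter 3: opening $3,791.89; payment $1,123.42; balance $2,668.47
Quarter 4: opening $2,668.47; payment $1,123.42; balance $1,545.05
Quarter 5: opening $1,545.05; payment $1,123.42; balance $421.63
Quarter 6: opening $421.63; payment $421.63; balance $0.00
Balance reaches $0.00 in quarter 6.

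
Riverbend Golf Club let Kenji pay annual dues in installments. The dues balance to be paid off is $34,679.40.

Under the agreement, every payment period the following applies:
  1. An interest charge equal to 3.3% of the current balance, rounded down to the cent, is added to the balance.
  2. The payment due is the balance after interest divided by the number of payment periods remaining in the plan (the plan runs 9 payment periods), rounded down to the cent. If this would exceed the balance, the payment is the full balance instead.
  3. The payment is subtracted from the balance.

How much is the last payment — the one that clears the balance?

Payment period 1: opening $34,679.40; interest $1,144.42 → $35,823.82; payment $3,980.42; balance $31,843.40
Payment period 2: opening $31,843.40; interest $1,050.83 → $32,894.23; payment $4,111.77; balance $28,782.46
Payment period 3: opening $28,782.46; interest $949.82 → $29,732.28; payment $4,247.46; balance $25,484.82
Payment period 4: opening $25,484.82; interest $840.99 → $26,325.81; payment $4,387.63; balance $21,938.18
Payment period 5: opening $21,938.18; interest $723.95 → $22,662.13; payment $4,532.42; balance $18,129.71
Payment period 6: opening $18,129.71; interest $598.28 → $18,727.99; payment $4,681.99; balance $14,046.00
Payment period 7: opening $14,046.00; interest $463.51 → $14,509.51; payment $4,836.50; balance $9,673.01
Payment period 8: opening $9,673.01; interest $319.20 → $9,992.21; payment $4,996.10; balance $4,996.11
Payment period 9: opening $4,996.11; interest $164.87 → $5,160.98; payment $5,160.98; balance $0.00

$5,160.98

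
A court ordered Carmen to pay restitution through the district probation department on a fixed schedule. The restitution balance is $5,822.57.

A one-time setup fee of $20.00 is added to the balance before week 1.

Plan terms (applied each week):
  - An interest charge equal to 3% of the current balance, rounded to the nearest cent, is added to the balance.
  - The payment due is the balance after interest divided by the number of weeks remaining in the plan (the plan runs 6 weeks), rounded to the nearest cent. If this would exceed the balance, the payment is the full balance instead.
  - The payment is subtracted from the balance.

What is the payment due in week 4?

Week 1: $5,842.57 +$175.28 interest = $6,017.85; pay $1,002.98 → $5,014.87
Week 2: $5,014.87 +$150.45 interest = $5,165.32; pay $1,033.06 → $4,132.26
Week 3: $4,132.26 +$123.97 interest = $4,256.23; pay $1,064.06 → $3,192.17
Week 4: $3,192.17 +$95.77 interest = $3,287.94; pay $1,095.98 → $2,191.96

$1,095.98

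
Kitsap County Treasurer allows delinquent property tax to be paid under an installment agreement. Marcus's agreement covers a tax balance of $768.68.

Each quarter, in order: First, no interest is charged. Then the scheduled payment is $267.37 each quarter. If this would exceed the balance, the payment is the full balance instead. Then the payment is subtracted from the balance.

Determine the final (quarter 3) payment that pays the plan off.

Quarter 1: $768.68 − $267.37 → $501.31
Quarter 2: $501.31 − $267.37 → $233.94
Quarter 3: $233.94 − $233.94 → $0.00

$233.94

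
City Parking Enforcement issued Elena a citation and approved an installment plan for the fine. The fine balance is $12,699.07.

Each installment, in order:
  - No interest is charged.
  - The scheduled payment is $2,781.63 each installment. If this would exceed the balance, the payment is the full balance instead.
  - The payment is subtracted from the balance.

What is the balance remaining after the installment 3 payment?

# | Opening | Payment | End bal
1 | $12,699.07 | $2,781.63 | $9,917.44
2 | $9,917.44 | $2,781.63 | $7,135.81
3 | $7,135.81 | $2,781.63 | $4,354.18

$4,354.18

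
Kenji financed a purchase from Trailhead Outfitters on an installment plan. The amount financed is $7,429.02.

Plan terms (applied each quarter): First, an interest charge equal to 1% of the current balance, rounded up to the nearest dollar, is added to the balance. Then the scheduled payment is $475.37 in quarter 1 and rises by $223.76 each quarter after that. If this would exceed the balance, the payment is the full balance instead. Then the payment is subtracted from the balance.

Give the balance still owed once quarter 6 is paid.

Quarter 1: opening $7,429.02; interest $75.00 → $7,504.02; payment $475.37; balance $7,028.65
Quarter 2: opening $7,028.65; interest $71.00 → $7,099.65; payment $699.13; balance $6,400.52
Quarter 3: opening $6,400.52; interest $65.00 → $6,465.52; payment $922.89; balance $5,542.63
Quarter 4: opening $5,542.63; interest $56.00 → $5,598.63; payment $1,146.65; balance $4,451.98
Quarter 5: opening $4,451.98; interest $45.00 → $4,496.98; payment $1,370.41; balance $3,126.57
Quarter 6: opening $3,126.57; interest $32.00 → $3,158.57; payment $1,594.17; balance $1,564.40

$1,564.40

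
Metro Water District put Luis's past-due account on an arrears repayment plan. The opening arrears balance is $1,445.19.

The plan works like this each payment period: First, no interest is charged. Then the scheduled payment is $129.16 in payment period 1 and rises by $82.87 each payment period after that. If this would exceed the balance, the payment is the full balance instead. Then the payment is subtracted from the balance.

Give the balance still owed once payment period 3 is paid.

Payment period 1: opening $1,445.19; payment $129.16; balance $1,316.03
Payment period 2: opening $1,316.03; payment $212.03; balance $1,104.00
Payment period 3: opening $1,104.00; payment $294.90; balance $809.10

$809.10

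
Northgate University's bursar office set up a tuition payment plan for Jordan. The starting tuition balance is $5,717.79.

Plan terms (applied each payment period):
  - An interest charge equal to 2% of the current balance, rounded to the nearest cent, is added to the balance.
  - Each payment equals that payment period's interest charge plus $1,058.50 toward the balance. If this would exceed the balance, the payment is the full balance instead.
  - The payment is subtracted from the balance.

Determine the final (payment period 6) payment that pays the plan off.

# | Opening | Interest | Payment | End bal
1 | $5,717.79 | $114.36 | $1,172.86 | $4,659.29
2 | $4,659.29 | $93.19 | $1,151.69 | $3,600.79
3 | $3,600.79 | $72.02 | $1,130.52 | $2,542.29
4 | $2,542.29 | $50.85 | $1,109.35 | $1,483.79
5 | $1,483.79 | $29.68 | $1,088.18 | $425.29
6 | $425.29 | $8.51 | $433.80 | $0.00

$433.80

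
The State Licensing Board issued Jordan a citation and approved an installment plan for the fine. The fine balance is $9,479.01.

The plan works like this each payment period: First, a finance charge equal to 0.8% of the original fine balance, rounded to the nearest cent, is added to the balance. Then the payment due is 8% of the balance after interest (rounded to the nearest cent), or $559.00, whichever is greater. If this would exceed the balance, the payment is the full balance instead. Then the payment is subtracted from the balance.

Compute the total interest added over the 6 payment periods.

Payment period 1: $9,479.01 +$75.83 interest = $9,554.84; pay $764.39 → $8,790.45
Payment period 2: $8,790.45 +$75.83 interest = $8,866.28; pay $709.30 → $8,156.98
Payment period 3: $8,156.98 +$75.83 interest = $8,232.81; pay $658.62 → $7,574.19
Payment period 4: $7,574.19 +$75.83 interest = $7,650.02; pay $612.00 → $7,038.02
Payment period 5: $7,038.02 +$75.83 interest = $7,113.85; pay $569.11 → $6,544.74
Payment period 6: $6,544.74 +$75.83 interest = $6,620.57; pay $559.00 → $6,061.57
Total interest: $75.83 + $75.83 + $75.83 + $75.83 + $75.83 + $75.83 = $454.98

$454.98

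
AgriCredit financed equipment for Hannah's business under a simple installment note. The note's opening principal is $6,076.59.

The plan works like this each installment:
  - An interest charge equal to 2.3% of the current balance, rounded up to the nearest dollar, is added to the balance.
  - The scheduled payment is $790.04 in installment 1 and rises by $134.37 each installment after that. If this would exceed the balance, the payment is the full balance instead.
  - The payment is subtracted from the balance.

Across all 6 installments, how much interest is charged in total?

$547.00

Installment 1: $6,076.59 +$140.00 interest = $6,216.59; pay $790.04 → $5,426.55
Installment 2: $5,426.55 +$125.00 interest = $5,551.55; pay $924.41 → $4,627.14
Installment 3: $4,627.14 +$107.00 interest = $4,734.14; pay $1,058.78 → $3,675.36
Installment 4: $3,675.36 +$85.00 interest = $3,760.36; pay $1,193.15 → $2,567.21
Installment 5: $2,567.21 +$60.00 interest = $2,627.21; pay $1,327.52 → $1,299.69
Installment 6: $1,299.69 +$30.00 interest = $1,329.69; pay $1,329.69 → $0.00
Total interest: $140.00 + $125.00 + $107.00 + $85.00 + $60.00 + $30.00 = $547.00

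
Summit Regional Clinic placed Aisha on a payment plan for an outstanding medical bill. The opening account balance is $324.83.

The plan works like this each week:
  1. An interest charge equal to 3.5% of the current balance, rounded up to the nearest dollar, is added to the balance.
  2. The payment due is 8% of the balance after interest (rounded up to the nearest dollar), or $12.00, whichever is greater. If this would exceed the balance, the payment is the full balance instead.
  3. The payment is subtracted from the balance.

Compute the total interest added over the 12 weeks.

Week 1: $324.83 +$12.00 interest = $336.83; pay $27.00 → $309.83
Week 2: $309.83 +$11.00 interest = $320.83; pay $26.00 → $294.83
Week 3: $294.83 +$11.00 interest = $305.83; pay $25.00 → $280.83
Week 4: $280.83 +$10.00 interest = $290.83; pay $24.00 → $266.83
Week 5: $266.83 +$10.00 interest = $276.83; pay $23.00 → $253.83
Week 6: $253.83 +$9.00 interest = $262.83; pay $22.00 → $240.83
Week 7: $240.83 +$9.00 interest = $249.83; pay $20.00 → $229.83
Week 8: $229.83 +$9.00 interest = $238.83; pay $20.00 → $218.83
Week 9: $218.83 +$8.00 interest = $226.83; pay $19.00 → $207.83
Week 10: $207.83 +$8.00 interest = $215.83; pay $18.00 → $197.83
Week 11: $197.83 +$7.00 interest = $204.83; pay $17.00 → $187.83
Week 12: $187.83 +$7.00 interest = $194.83; pay $16.00 → $178.83
Total interest: $12.00 + $11.00 + $11.00 + $10.00 + $10.00 + $9.00 + $9.00 + $9.00 + $8.00 + $8.00 + $7.00 + $7.00 = $111.00

$111.00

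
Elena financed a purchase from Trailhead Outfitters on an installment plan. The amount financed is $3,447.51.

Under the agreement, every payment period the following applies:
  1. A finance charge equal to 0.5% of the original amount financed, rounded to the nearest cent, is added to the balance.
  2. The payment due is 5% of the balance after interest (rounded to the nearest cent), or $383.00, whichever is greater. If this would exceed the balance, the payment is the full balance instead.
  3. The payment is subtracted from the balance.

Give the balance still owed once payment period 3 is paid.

$2,350.23

Payment period 1: opening $3,447.51; interest $17.24 → $3,464.75; payment $383.00; balance $3,081.75
Payment period 2: opening $3,081.75; interest $17.24 → $3,098.99; payment $383.00; balance $2,715.99
Payment period 3: opening $2,715.99; interest $17.24 → $2,733.23; payment $383.00; balance $2,350.23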